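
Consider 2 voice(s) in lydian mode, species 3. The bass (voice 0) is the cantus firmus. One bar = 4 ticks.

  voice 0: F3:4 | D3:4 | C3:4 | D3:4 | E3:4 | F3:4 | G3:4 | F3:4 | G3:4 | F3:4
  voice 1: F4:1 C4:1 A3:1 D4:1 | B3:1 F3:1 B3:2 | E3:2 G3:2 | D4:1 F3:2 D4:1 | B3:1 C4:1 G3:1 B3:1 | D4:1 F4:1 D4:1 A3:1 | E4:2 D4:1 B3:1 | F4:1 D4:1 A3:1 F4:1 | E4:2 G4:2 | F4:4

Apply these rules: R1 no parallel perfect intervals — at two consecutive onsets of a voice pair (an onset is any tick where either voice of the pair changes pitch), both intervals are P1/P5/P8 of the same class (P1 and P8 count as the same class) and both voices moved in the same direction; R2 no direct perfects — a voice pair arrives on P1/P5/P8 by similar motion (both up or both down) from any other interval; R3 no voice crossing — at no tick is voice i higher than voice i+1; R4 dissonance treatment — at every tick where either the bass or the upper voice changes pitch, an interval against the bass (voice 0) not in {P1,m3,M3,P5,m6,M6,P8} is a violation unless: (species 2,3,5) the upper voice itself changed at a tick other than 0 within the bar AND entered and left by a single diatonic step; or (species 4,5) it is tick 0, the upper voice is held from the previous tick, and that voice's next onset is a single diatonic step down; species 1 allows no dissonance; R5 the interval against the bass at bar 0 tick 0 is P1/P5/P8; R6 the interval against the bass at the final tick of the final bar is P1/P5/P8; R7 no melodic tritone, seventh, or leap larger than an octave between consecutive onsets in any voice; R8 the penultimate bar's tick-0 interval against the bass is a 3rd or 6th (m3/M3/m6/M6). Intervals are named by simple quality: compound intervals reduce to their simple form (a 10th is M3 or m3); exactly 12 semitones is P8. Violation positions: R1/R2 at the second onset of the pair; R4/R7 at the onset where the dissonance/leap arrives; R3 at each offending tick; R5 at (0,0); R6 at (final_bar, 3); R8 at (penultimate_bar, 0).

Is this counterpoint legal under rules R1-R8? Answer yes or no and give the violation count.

bar 0: v0=F3 v1=F4 (P8)
bar 1: v0=D3 v1=B3 (M6)
bar 2: v0=C3 v1=E3 (M3)
bar 3: v0=D3 v1=D4 (P8)
bar 4: v0=E3 v1=B3 (P5)
bar 5: v0=F3 v1=D4 (M6)
bar 6: v0=G3 v1=E4 (M6)
bar 7: v0=F3 v1=F4 (P8)
bar 8: v0=G3 v1=E4 (M6)
bar 9: v0=F3 v1=F4 (P8)
  R7 @ bar1.1: B3->F3 leap 6st
  R7 @ bar1.2: F3->B3 leap 6st
  R2 @ bar3.0: C3/G3 P5 -> D3/D4 P8 similar
  R7 @ bar7.0: B3->F4 leap 6st
  R1 @ bar9.0: G3/G4 P8 -> F3/F4 P8 similar

No (5 violations)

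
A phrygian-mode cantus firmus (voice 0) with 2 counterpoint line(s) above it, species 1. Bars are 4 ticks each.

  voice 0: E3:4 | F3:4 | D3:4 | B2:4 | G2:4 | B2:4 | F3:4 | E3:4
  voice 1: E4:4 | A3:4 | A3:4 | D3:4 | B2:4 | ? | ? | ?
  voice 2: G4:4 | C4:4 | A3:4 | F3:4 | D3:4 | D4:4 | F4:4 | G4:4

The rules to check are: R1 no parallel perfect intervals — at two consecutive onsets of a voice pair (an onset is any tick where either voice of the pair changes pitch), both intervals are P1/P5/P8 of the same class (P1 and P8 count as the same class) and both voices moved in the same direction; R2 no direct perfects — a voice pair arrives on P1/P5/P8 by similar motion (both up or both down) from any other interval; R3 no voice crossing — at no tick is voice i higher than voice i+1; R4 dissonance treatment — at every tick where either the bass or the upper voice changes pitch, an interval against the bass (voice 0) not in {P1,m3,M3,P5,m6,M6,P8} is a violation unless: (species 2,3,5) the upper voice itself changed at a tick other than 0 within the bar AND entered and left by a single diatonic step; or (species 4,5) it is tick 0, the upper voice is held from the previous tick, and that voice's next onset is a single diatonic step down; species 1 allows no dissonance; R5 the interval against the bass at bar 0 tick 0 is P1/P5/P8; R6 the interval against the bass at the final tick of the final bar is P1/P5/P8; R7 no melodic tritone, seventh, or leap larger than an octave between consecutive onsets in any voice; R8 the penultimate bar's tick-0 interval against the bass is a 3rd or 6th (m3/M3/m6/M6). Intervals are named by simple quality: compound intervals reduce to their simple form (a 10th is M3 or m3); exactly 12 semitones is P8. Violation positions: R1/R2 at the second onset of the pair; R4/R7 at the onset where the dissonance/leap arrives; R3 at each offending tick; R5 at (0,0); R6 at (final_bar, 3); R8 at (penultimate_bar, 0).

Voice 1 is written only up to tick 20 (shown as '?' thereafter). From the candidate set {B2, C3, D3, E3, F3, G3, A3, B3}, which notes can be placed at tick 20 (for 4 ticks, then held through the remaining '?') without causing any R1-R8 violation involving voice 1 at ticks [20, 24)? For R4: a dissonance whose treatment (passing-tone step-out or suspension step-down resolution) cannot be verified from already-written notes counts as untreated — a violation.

B2: legal
C3: violates R4
D3: violates R2
E3: violates R4
F3: violates R4,R7
G3: violates R2
A3: violates R4,R7
B3: violates R2

{B2}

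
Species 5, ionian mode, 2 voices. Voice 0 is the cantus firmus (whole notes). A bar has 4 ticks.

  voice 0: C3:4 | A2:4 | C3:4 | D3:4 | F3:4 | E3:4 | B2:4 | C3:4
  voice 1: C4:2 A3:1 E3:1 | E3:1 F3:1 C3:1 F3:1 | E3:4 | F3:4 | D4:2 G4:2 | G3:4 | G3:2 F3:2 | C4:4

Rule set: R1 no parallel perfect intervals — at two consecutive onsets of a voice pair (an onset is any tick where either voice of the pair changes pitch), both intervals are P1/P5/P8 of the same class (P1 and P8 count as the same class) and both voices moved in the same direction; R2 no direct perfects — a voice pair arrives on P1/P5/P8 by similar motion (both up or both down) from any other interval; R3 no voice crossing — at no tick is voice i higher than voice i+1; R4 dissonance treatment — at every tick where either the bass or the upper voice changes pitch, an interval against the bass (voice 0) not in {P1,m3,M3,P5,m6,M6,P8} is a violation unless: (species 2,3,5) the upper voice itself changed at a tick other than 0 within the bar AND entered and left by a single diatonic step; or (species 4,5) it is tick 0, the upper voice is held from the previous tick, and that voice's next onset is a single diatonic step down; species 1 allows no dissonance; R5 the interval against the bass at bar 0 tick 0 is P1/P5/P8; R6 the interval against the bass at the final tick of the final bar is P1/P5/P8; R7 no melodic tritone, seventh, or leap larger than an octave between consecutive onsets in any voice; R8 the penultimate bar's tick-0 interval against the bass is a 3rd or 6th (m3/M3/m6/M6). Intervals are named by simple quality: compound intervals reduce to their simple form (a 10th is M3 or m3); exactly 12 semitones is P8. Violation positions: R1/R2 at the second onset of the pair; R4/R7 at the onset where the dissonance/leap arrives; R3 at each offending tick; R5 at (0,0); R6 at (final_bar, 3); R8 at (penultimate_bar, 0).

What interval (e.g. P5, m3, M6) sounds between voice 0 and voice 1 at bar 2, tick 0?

M3

voice 0=C3 voice 1=E3 -> M3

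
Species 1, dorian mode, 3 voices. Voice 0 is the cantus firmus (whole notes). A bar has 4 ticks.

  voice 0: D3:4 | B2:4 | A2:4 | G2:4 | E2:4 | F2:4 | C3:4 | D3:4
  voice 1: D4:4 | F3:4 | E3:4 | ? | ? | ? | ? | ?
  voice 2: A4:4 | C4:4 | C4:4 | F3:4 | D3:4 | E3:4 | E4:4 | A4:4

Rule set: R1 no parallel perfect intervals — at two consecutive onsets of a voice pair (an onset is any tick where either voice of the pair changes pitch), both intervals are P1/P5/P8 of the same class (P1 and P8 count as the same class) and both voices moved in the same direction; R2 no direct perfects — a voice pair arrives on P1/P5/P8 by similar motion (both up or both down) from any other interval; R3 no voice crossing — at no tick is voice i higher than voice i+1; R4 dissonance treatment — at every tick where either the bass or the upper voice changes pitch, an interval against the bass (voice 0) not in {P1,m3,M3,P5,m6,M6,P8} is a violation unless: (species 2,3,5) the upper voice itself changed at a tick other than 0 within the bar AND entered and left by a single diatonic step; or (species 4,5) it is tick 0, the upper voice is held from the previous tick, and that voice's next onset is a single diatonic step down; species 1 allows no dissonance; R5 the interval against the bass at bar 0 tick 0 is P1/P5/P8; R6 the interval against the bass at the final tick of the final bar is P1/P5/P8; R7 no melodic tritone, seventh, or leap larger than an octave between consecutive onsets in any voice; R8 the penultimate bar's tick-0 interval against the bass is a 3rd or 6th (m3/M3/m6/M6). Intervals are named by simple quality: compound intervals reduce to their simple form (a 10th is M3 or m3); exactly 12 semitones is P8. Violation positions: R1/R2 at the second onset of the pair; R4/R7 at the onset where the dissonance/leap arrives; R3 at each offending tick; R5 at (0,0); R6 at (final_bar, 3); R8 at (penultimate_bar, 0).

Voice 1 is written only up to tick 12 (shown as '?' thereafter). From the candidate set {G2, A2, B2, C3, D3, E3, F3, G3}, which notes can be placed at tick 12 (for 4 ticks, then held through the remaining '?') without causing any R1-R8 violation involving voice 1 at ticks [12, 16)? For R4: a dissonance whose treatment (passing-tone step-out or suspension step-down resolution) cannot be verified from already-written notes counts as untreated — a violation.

G2: violates R2
A2: violates R4
B2: legal
C3: violates R4
D3: violates R1
E3: legal
F3: violates R4
G3: violates R3

{B2, E3}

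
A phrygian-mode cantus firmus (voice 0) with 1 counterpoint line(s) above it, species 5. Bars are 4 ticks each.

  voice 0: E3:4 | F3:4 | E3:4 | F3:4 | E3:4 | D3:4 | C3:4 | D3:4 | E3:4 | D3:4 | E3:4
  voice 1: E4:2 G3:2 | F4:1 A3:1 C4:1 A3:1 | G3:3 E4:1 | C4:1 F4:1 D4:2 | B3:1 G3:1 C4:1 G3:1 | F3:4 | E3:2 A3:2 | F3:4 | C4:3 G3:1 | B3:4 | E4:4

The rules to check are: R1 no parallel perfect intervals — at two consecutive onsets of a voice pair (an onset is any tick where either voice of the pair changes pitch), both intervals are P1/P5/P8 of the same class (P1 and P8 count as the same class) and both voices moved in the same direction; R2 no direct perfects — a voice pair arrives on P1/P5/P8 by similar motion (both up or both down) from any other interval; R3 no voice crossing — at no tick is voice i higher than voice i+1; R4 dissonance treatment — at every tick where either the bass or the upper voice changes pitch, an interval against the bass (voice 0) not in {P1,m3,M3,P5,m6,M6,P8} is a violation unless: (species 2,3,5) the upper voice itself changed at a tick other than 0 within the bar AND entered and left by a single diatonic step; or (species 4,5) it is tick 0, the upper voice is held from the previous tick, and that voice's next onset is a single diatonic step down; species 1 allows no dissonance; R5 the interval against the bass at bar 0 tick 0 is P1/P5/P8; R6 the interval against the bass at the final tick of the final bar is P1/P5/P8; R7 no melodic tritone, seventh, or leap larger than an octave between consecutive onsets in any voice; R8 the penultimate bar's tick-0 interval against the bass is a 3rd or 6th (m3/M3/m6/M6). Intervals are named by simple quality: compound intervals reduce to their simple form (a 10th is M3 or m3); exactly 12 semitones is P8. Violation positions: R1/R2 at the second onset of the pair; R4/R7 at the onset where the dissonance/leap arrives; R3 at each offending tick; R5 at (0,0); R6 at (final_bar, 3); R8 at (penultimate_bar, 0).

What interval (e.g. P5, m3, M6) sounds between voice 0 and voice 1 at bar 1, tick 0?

voice 0=F3 voice 1=F4 -> P8

P8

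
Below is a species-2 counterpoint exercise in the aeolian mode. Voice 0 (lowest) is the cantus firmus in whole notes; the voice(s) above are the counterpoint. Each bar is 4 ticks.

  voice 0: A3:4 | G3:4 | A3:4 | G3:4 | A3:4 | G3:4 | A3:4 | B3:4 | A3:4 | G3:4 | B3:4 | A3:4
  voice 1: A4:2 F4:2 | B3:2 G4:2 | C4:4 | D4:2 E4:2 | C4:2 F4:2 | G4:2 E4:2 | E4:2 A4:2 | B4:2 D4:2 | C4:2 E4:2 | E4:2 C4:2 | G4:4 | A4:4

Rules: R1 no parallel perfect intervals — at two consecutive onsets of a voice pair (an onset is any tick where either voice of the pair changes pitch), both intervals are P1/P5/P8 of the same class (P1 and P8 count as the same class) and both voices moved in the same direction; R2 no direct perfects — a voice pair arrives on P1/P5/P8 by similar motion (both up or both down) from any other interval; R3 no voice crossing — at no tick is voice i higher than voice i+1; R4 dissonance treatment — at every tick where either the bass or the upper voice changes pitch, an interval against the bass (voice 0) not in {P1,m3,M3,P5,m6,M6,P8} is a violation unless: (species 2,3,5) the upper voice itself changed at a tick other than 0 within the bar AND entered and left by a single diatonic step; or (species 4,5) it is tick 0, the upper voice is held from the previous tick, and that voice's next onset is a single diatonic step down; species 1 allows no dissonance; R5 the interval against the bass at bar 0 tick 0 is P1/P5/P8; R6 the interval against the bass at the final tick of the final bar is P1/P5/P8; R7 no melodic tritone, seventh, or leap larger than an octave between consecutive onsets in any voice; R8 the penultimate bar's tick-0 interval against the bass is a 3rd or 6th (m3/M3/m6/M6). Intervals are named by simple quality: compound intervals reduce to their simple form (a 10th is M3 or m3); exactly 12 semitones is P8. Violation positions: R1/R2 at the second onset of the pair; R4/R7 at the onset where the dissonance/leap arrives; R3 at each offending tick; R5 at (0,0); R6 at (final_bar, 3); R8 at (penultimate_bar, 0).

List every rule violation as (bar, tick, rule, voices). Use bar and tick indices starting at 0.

bar 0: v0=A3 v1=A4 downbeat P8
bar 1: v0=G3 v1=B3 downbeat M3
bar 2: v0=A3 v1=C4 downbeat m3
bar 3: v0=G3 v1=D4 downbeat P5
bar 4: v0=A3 v1=C4 downbeat m3
bar 5: v0=G3 v1=G4 downbeat P8
bar 6: v0=A3 v1=E4 downbeat P5
bar 7: v0=B3 v1=B4 downbeat P8
bar 8: v0=A3 v1=C4 downbeat m3
bar 9: v0=G3 v1=E4 downbeat M6
bar 10: v0=B3 v1=G4 downbeat m6
bar 11: v0=A3 v1=A4 downbeat P8
  -> R7 @ bar 1 tick 0 v(1,): F4->B3 leap 6st
  -> R1 @ bar 7 tick 0 v(0, 1): A3/A4 P8 -> B3/B4 P8 similar
  -> R4 @ bar 9 tick 2 v(0, 1): G3/C4 P4 untreated

(1, 0, R7, (1,))
(7, 0, R1, (0, 1))
(9, 2, R4, (0, 1))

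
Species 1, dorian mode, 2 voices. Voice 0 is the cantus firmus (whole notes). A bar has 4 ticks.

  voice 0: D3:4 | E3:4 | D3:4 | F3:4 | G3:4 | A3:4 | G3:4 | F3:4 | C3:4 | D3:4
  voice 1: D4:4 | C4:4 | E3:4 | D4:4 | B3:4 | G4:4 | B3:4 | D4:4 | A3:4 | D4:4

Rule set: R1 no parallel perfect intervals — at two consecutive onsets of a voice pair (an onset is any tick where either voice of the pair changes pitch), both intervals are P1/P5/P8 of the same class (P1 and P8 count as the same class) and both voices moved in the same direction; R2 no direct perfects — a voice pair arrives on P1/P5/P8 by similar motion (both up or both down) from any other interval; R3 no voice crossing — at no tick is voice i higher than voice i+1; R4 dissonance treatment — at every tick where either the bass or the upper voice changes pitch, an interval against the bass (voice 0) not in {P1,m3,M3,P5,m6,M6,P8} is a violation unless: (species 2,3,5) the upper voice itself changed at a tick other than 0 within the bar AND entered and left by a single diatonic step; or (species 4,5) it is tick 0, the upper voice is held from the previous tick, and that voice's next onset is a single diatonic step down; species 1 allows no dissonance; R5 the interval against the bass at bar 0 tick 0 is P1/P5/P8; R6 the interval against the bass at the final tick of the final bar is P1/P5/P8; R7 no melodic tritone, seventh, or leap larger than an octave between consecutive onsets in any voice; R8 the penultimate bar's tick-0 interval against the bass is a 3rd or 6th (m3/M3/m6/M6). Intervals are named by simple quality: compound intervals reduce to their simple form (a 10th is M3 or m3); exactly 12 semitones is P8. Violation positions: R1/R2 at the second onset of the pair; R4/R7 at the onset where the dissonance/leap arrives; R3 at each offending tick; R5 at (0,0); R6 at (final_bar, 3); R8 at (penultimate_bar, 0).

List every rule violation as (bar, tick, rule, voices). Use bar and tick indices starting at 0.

(2, 0, R4, (0, 1))
(3, 0, R7, (1,))
(5, 0, R4, (0, 1))
(9, 0, R2, (0, 1))

bar 0: v0=D3 v1=D4 downbeat P8
bar 1: v0=E3 v1=C4 downbeat m6
bar 2: v0=D3 v1=E3 downbeat M2
bar 3: v0=F3 v1=D4 downbeat M6
bar 4: v0=G3 v1=B3 downbeat M3
bar 5: v0=A3 v1=G4 downbeat m7
bar 6: v0=G3 v1=B3 downbeat M3
bar 7: v0=F3 v1=D4 downbeat M6
bar 8: v0=C3 v1=A3 downbeat M6
bar 9: v0=D3 v1=D4 downbeat P8
  -> R4 @ bar 2 tick 0 v(0, 1): D3/E3 M2 untreated
  -> R7 @ bar 3 tick 0 v(1,): E3->D4 leap 10st
  -> R4 @ bar 5 tick 0 v(0, 1): A3/G4 m7 untreated
  -> R2 @ bar 9 tick 0 v(0, 1): C3/A3 M6 -> D3/D4 P8 similar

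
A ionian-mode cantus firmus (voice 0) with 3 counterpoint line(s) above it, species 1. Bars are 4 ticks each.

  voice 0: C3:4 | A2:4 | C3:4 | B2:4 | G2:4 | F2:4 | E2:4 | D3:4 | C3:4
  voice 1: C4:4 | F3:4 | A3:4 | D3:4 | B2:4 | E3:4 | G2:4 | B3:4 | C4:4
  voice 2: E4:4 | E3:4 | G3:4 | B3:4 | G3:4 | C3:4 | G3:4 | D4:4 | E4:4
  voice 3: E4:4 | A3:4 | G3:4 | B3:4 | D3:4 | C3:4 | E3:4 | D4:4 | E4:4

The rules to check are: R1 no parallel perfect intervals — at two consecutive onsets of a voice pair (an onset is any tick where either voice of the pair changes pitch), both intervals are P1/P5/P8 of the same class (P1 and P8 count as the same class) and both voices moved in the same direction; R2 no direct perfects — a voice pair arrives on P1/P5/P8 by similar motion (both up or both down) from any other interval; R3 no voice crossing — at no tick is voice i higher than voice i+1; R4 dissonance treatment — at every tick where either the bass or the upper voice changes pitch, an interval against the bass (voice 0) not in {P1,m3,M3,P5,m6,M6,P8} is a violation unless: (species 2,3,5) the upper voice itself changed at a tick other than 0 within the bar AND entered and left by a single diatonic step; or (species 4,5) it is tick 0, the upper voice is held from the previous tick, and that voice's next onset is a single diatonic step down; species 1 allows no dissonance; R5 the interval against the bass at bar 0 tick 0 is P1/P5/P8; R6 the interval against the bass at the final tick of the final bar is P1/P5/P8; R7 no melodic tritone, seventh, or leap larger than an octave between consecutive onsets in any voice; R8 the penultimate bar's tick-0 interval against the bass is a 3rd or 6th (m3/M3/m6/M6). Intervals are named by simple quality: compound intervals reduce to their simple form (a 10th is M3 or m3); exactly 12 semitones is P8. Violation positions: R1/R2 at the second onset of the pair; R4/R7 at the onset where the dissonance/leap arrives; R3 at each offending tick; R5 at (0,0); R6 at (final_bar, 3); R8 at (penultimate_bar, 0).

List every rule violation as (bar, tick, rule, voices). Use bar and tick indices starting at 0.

bar 0: v0=C3 v1=C4 v2=E4 v3=E4 downbeat M3
bar 1: v0=A2 v1=F3 v2=E3 v3=A3 downbeat P8
bar 2: v0=C3 v1=A3 v2=G3 v3=G3 downbeat P5
bar 3: v0=B2 v1=D3 v2=B3 v3=B3 downbeat P8
bar 4: v0=G2 v1=B2 v2=G3 v3=D3 downbeat P5
bar 5: v0=F2 v1=E3 v2=C3 v3=C3 downbeat P5
bar 6: v0=E2 v1=G2 v2=G3 v3=E3 downbeat P8
bar 7: v0=D3 v1=B3 v2=D4 v3=D4 downbeat P8
bar 8: v0=C3 v1=C4 v2=E4 v3=E4 downbeat M3
  -> R5 @ bar 0 tick 0 v(0, 2): opens on M3
  -> R5 @ bar 0 tick 0 v(0, 3): opens on M3
  -> R2 @ bar 1 tick 0 v(0, 2): C3/E4 M3 -> A2/E3 P5 similar
  -> R2 @ bar 1 tick 0 v(0, 3): C3/E4 M3 -> A2/A3 P8 similar
  -> R3 @ bar 1 tick 0 v(1, 2): F3 above E3
  -> R3 @ bar 1 tick 1 v(1, 2): F3 above E3
  -> R3 @ bar 1 tick 2 v(1, 2): F3 above E3
  -> R3 @ bar 1 tick 3 v(1, 2): F3 above E3
  -> R1 @ bar 2 tick 0 v(0, 2): A2/E3 P5 -> C3/G3 P5 similar
  -> R3 @ bar 2 tick 0 v(1, 2): A3 above G3
  -> R3 @ bar 2 tick 1 v(1, 2): A3 above G3
  -> R3 @ bar 2 tick 2 v(1, 2): A3 above G3
  -> R3 @ bar 2 tick 3 v(1, 2): A3 above G3
  -> R1 @ bar 3 tick 0 v(2, 3): G3/G3 P1 -> B3/B3 P1 similar
  -> R1 @ bar 4 tick 0 v(0, 2): B2/B3 P8 -> G2/G3 P8 similar
  -> R2 @ bar 4 tick 0 v(0, 3): B2/B3 P8 -> G2/D3 P5 similar
  -> R3 @ bar 4 tick 0 v(2, 3): G3 above D3
  -> R3 @ bar 4 tick 1 v(2, 3): G3 above D3
  -> R3 @ bar 4 tick 2 v(2, 3): G3 above D3
  -> R3 @ bar 4 tick 3 v(2, 3): G3 above D3
  -> R1 @ bar 5 tick 0 v(0, 3): G2/D3 P5 -> F2/C3 P5 similar
  -> R2 @ bar 5 tick 0 v(0, 2): G2/G3 P8 -> F2/C3 P5 similar
  -> R2 @ bar 5 tick 0 v(2, 3): G3/D3 P4 -> C3/C3 P1 similar
  -> R3 @ bar 5 tick 0 v(1, 2): E3 above C3
  -> R4 @ bar 5 tick 0 v(0, 1): F2/E3 M7 untreated
  -> R3 @ bar 5 tick 1 v(1, 2): E3 above C3
  -> R3 @ bar 5 tick 2 v(1, 2): E3 above C3
  -> R3 @ bar 5 tick 3 v(1, 2): E3 above C3
  -> R3 @ bar 6 tick 0 v(2, 3): G3 above E3
  -> R3 @ bar 6 tick 1 v(2, 3): G3 above E3
  -> R3 @ bar 6 tick 2 v(2, 3): G3 above E3
  -> R3 @ bar 6 tick 3 v(2, 3): G3 above E3
  -> R1 @ bar 7 tick 0 v(0, 3): E2/E3 P8 -> D3/D4 P8 similar
  -> R2 @ bar 7 tick 0 v(0, 2): E2/G3 m3 -> D3/D4 P8 similar
  -> R2 @ bar 7 tick 0 v(2, 3): G3/E3 m3 -> D4/D4 P1 similar
  -> R7 @ bar 7 tick 0 v(0,): E2->D3 leap 10st
  -> R7 @ bar 7 tick 0 v(1,): G2->B3 leap 16st
  -> R7 @ bar 7 tick 0 v(3,): E3->D4 leap 10st
  -> R8 @ bar 7 tick 0 v(0, 2): penult P8 not 3rd/6th
  -> R8 @ bar 7 tick 0 v(0, 3): penult P8 not 3rd/6th
  -> R1 @ bar 8 tick 0 v(2, 3): D4/D4 P1 -> E4/E4 P1 similar
  -> R6 @ bar 8 tick 3 v(0, 2): closes on M3
  -> R6 @ bar 8 tick 3 v(0, 3): closes on M3

(0, 0, R5, (0, 2))
(0, 0, R5, (0, 3))
(1, 0, R2, (0, 2))
(1, 0, R2, (0, 3))
(1, 0, R3, (1, 2))
(1, 1, R3, (1, 2))
(1, 2, R3, (1, 2))
(1, 3, R3, (1, 2))
(2, 0, R1, (0, 2))
(2, 0, R3, (1, 2))
(2, 1, R3, (1, 2))
(2, 2, R3, (1, 2))
(2, 3, R3, (1, 2))
(3, 0, R1, (2, 3))
(4, 0, R1, (0, 2))
(4, 0, R2, (0, 3))
(4, 0, R3, (2, 3))
(4, 1, R3, (2, 3))
(4, 2, R3, (2, 3))
(4, 3, R3, (2, 3))
(5, 0, R1, (0, 3))
(5, 0, R2, (0, 2))
(5, 0, R2, (2, 3))
(5, 0, R3, (1, 2))
(5, 0, R4, (0, 1))
(5, 1, R3, (1, 2))
(5, 2, R3, (1, 2))
(5, 3, R3, (1, 2))
(6, 0, R3, (2, 3))
(6, 1, R3, (2, 3))
(6, 2, R3, (2, 3))
(6, 3, R3, (2, 3))
(7, 0, R1, (0, 3))
(7, 0, R2, (0, 2))
(7, 0, R2, (2, 3))
(7, 0, R7, (0,))
(7, 0, R7, (1,))
(7, 0, R7, (3,))
(7, 0, R8, (0, 2))
(7, 0, R8, (0, 3))
(8, 0, R1, (2, 3))
(8, 3, R6, (0, 2))
(8, 3, R6, (0, 3))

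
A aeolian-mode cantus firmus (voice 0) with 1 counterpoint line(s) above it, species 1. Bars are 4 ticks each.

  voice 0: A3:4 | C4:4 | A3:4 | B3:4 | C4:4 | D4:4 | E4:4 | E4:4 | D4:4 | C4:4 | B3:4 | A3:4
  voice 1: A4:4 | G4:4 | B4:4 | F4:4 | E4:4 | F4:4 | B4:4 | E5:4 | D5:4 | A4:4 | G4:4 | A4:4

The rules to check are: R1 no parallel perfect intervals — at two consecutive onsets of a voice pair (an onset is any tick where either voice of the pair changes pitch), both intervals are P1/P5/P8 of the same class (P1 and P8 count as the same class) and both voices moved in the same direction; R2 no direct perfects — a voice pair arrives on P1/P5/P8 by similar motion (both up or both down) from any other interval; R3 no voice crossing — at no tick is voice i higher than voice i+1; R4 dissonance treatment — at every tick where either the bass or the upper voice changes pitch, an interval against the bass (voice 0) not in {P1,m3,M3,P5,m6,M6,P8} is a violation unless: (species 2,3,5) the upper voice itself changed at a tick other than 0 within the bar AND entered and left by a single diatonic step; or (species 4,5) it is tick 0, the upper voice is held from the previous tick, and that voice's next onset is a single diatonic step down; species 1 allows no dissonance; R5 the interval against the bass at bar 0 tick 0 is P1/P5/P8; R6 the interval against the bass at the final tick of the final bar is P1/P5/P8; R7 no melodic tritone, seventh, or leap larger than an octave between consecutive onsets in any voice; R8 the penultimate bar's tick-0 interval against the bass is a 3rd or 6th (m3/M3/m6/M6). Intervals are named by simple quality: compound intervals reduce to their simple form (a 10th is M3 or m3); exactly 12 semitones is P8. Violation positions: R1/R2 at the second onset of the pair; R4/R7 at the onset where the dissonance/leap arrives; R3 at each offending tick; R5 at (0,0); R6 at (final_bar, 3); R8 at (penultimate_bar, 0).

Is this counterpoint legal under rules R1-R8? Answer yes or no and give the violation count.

No (6 violations)

bar 0: v0=A3 v1=A4 (P8)
bar 1: v0=C4 v1=G4 (P5)
bar 2: v0=A3 v1=B4 (M2)
bar 3: v0=B3 v1=F4 (TT)
bar 4: v0=C4 v1=E4 (M3)
bar 5: v0=D4 v1=F4 (m3)
bar 6: v0=E4 v1=B4 (P5)
bar 7: v0=E4 v1=E5 (P8)
bar 8: v0=D4 v1=D5 (P8)
bar 9: v0=C4 v1=A4 (M6)
bar 10: v0=B3 v1=G4 (m6)
bar 11: v0=A3 v1=A4 (P8)
  R4 @ bar2.0: A3/B4 M2 untreated
  R4 @ bar3.0: B3/F4 TT untreated
  R7 @ bar3.0: B4->F4 leap 6st
  R2 @ bar6.0: D4/F4 m3 -> E4/B4 P5 similar
  R7 @ bar6.0: F4->B4 leap 6st
  R1 @ bar8.0: E4/E5 P8 -> D4/D5 P8 similar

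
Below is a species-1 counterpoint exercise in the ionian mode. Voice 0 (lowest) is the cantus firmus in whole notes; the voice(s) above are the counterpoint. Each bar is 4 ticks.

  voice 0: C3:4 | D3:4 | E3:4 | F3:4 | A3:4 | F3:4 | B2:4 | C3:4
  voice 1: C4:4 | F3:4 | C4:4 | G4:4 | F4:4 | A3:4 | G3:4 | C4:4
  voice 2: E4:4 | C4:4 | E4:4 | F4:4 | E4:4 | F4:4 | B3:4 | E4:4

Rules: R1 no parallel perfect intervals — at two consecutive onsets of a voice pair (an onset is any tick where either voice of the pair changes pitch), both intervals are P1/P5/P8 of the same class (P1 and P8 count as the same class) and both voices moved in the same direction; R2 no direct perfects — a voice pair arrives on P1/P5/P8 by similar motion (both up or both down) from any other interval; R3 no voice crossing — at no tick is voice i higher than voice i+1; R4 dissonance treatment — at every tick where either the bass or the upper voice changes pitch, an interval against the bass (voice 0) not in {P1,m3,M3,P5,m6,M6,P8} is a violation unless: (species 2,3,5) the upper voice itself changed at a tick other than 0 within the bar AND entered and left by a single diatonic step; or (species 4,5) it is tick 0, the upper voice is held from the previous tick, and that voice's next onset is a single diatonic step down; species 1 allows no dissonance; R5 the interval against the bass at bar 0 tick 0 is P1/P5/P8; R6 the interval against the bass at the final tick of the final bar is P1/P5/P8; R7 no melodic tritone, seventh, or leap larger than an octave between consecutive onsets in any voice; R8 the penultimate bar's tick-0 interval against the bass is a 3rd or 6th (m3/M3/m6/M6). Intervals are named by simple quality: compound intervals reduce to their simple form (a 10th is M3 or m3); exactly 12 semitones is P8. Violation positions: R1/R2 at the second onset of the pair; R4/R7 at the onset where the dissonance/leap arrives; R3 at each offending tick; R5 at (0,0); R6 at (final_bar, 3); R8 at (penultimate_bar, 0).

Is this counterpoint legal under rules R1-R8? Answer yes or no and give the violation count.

No (20 violations)

bar 0: v0=C3 v1=C4 v2=E4 (M3)
bar 1: v0=D3 v1=F3 v2=C4 (m7)
bar 2: v0=E3 v1=C4 v2=E4 (P8)
bar 3: v0=F3 v1=G4 v2=F4 (P8)
bar 4: v0=A3 v1=F4 v2=E4 (P5)
bar 5: v0=F3 v1=A3 v2=F4 (P8)
bar 6: v0=B2 v1=G3 v2=B3 (P8)
bar 7: v0=C3 v1=C4 v2=E4 (M3)
  R5 @ bar0.0: opens on M3
  R2 @ bar1.0: C4/E4 M3 -> F3/C4 P5 similar
  R4 @ bar1.0: D3/C4 m7 untreated
  R2 @ bar2.0: D3/C4 m7 -> E3/E4 P8 similar
  R1 @ bar3.0: E3/E4 P8 -> F3/F4 P8 similar
  R3 @ bar3.0: G4 above F4
  R4 @ bar3.0: F3/G4 M2 untreated
  R3 @ bar3.1: G4 above F4
  R3 @ bar3.2: G4 above F4
  R3 @ bar3.3: G4 above F4
  R3 @ bar4.0: F4 above E4
  R3 @ bar4.1: F4 above E4
  R3 @ bar4.2: F4 above E4
  R3 @ bar4.3: F4 above E4
  R1 @ bar6.0: F3/F4 P8 -> B2/B3 P8 similar
  R7 @ bar6.0: F3->B2 leap 6st
  R7 @ bar6.0: F4->B3 leap 6st
  R8 @ bar6.0: penult P8 not 3rd/6th
  R2 @ bar7.0: B2/G3 m6 -> C3/C4 P8 similar
  R6 @ bar7.3: closes on M3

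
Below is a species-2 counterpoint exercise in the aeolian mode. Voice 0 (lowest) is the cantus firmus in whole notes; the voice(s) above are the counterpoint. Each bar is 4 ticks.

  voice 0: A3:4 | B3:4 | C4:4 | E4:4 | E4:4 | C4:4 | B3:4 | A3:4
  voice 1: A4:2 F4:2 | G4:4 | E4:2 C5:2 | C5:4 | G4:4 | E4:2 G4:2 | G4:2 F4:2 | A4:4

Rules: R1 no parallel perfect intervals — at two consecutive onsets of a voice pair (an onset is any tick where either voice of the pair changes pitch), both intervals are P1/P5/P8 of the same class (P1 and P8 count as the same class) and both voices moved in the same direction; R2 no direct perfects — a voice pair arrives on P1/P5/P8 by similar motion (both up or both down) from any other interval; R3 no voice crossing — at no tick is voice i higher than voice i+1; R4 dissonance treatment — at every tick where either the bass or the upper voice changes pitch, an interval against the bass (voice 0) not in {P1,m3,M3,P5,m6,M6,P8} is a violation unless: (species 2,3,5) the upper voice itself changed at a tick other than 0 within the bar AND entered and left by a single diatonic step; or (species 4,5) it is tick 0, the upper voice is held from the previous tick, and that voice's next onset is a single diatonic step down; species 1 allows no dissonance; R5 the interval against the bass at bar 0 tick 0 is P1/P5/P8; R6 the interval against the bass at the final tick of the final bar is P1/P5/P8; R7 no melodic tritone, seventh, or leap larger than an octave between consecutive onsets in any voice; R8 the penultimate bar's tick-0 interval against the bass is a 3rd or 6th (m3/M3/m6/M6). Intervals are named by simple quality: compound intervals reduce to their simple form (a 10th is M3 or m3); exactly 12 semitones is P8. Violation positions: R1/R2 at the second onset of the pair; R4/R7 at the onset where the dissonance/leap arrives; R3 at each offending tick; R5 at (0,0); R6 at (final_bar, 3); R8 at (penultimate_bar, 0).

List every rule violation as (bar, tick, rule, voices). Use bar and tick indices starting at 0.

bar 0: v0=A3 v1=A4 downbeat P8
bar 1: v0=B3 v1=G4 downbeat m6
bar 2: v0=C4 v1=E4 downbeat M3
bar 3: v0=E4 v1=C5 downbeat m6
bar 4: v0=E4 v1=G4 downbeat m3
bar 5: v0=C4 v1=E4 downbeat M3
bar 6: v0=B3 v1=G4 downbeat m6
bar 7: v0=A3 v1=A4 downbeat P8
  -> R4 @ bar 6 tick 2 v(0, 1): B3/F4 TT untreated

(6, 2, R4, (0, 1))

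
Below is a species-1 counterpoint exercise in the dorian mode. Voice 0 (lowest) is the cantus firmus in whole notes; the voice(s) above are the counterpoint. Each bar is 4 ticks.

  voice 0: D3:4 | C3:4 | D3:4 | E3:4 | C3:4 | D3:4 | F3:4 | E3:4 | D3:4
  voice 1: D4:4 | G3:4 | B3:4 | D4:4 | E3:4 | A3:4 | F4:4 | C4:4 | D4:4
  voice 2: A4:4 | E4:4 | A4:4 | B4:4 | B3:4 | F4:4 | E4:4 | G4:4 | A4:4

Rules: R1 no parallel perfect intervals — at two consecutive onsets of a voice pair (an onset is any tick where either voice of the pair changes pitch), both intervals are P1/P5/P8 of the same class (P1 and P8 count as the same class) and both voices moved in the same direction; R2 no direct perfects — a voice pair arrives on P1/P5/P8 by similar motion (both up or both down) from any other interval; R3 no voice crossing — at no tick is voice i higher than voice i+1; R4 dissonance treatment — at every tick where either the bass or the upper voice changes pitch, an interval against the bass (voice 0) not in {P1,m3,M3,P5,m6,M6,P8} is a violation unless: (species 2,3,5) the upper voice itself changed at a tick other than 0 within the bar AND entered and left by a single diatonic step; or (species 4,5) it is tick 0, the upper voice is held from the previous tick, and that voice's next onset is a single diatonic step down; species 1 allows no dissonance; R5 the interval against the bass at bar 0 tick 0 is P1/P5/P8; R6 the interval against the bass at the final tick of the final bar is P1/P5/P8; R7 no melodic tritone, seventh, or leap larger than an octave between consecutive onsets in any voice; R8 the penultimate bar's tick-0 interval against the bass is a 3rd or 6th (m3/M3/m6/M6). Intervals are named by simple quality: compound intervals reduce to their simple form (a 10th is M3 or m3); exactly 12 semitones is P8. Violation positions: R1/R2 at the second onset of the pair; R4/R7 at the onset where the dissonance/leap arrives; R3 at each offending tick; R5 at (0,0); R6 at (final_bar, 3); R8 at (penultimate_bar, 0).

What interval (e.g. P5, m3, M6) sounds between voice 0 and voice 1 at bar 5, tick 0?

voice 0=D3 voice 1=A3 -> P5

P5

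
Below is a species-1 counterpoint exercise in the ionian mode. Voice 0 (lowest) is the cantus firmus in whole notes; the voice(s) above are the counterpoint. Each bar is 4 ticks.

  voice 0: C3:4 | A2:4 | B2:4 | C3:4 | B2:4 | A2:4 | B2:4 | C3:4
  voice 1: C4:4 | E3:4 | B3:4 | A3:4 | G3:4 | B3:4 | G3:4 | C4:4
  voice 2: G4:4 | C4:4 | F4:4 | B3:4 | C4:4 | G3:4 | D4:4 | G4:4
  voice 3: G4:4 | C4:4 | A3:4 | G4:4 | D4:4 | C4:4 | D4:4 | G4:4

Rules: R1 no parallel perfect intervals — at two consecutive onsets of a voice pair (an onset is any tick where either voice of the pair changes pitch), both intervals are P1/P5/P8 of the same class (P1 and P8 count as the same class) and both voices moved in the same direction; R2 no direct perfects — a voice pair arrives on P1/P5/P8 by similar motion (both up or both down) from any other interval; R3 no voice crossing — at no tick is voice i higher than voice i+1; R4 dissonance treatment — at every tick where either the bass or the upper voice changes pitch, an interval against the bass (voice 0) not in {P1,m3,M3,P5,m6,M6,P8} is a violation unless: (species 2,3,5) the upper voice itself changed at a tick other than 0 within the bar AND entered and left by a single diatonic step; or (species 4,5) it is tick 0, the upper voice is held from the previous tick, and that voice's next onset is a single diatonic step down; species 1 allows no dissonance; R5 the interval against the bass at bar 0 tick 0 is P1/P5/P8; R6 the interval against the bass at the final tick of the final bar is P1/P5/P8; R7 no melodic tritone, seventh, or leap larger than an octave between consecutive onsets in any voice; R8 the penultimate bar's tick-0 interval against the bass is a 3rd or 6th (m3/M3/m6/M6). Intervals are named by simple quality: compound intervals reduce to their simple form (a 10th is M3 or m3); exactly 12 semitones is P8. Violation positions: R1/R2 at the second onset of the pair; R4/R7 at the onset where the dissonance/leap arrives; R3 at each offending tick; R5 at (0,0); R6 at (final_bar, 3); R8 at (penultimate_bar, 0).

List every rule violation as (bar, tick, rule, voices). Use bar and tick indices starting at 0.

(1, 0, R1, (2, 3))
(1, 0, R2, (0, 1))
(2, 0, R2, (0, 1))
(2, 0, R3, (2, 3))
(2, 0, R4, (0, 2))
(2, 0, R4, (0, 3))
(2, 1, R3, (2, 3))
(2, 2, R3, (2, 3))
(2, 3, R3, (2, 3))
(3, 0, R2, (0, 3))
(3, 0, R4, (0, 2))
(3, 0, R7, (2,))
(3, 0, R7, (3,))
(4, 0, R2, (1, 3))
(4, 0, R4, (0, 2))
(5, 0, R3, (1, 2))
(5, 0, R4, (0, 1))
(5, 0, R4, (0, 2))
(5, 1, R3, (1, 2))
(5, 2, R3, (1, 2))
(5, 3, R3, (1, 2))
(6, 0, R2, (2, 3))
(7, 0, R1, (1, 2))
(7, 0, R1, (1, 3))
(7, 0, R1, (2, 3))
(7, 0, R2, (0, 1))
(7, 0, R2, (0, 2))
(7, 0, R2, (0, 3))

bar 0: v0=C3 v1=C4 v2=G4 v3=G4 downbeat P5
bar 1: v0=A2 v1=E3 v2=C4 v3=C4 downbeat m3
bar 2: v0=B2 v1=B3 v2=F4 v3=A3 downbeat m7
bar 3: v0=C3 v1=A3 v2=B3 v3=G4 downbeat P5
bar 4: v0=B2 v1=G3 v2=C4 v3=D4 downbeat m3
bar 5: v0=A2 v1=B3 v2=G3 v3=C4 downbeat m3
bar 6: v0=B2 v1=G3 v2=D4 v3=D4 downbeat m3
bar 7: v0=C3 v1=C4 v2=G4 v3=G4 downbeat P5
  -> R1 @ bar 1 tick 0 v(2, 3): G4/G4 P1 -> C4/C4 P1 similar
  -> R2 @ bar 1 tick 0 v(0, 1): C3/C4 P8 -> A2/E3 P5 similar
  -> R2 @ bar 2 tick 0 v(0, 1): A2/E3 P5 -> B2/B3 P8 similar
  -> R3 @ bar 2 tick 0 v(2, 3): F4 above A3
  -> R4 @ bar 2 tick 0 v(0, 2): B2/F4 TT untreated
  -> R4 @ bar 2 tick 0 v(0, 3): B2/A3 m7 untreated
  -> R3 @ bar 2 tick 1 v(2, 3): F4 above A3
  -> R3 @ bar 2 tick 2 v(2, 3): F4 above A3
  -> R3 @ bar 2 tick 3 v(2, 3): F4 above A3
  -> R2 @ bar 3 tick 0 v(0, 3): B2/A3 m7 -> C3/G4 P5 similar
  -> R4 @ bar 3 tick 0 v(0, 2): C3/B3 M7 untreated
  -> R7 @ bar 3 tick 0 v(2,): F4->B3 leap 6st
  -> R7 @ bar 3 tick 0 v(3,): A3->G4 leap 10st
  -> R2 @ bar 4 tick 0 v(1, 3): A3/G4 m7 -> G3/D4 P5 similar
  -> R4 @ bar 4 tick 0 v(0, 2): B2/C4 m2 untreated
  -> R3 @ bar 5 tick 0 v(1, 2): B3 above G3
  -> R4 @ bar 5 tick 0 v(0, 1): A2/B3 M2 untreated
  -> R4 @ bar 5 tick 0 v(0, 2): A2/G3 m7 untreated
  -> R3 @ bar 5 tick 1 v(1, 2): B3 above G3
  -> R3 @ bar 5 tick 2 v(1, 2): B3 above G3
  -> R3 @ bar 5 tick 3 v(1, 2): B3 above G3
  -> R2 @ bar 6 tick 0 v(2, 3): G3/C4 P4 -> D4/D4 P1 similar
  -> R1 @ bar 7 tick 0 v(1, 2): G3/D4 P5 -> C4/G4 P5 similar
  -> R1 @ bar 7 tick 0 v(1, 3): G3/D4 P5 -> C4/G4 P5 similar
  -> R1 @ bar 7 tick 0 v(2, 3): D4/D4 P1 -> G4/G4 P1 similar
  -> R2 @ bar 7 tick 0 v(0, 1): B2/G3 m6 -> C3/C4 P8 similar
  -> R2 @ bar 7 tick 0 v(0, 2): B2/D4 m3 -> C3/G4 P5 similar
  -> R2 @ bar 7 tick 0 v(0, 3): B2/D4 m3 -> C3/G4 P5 similar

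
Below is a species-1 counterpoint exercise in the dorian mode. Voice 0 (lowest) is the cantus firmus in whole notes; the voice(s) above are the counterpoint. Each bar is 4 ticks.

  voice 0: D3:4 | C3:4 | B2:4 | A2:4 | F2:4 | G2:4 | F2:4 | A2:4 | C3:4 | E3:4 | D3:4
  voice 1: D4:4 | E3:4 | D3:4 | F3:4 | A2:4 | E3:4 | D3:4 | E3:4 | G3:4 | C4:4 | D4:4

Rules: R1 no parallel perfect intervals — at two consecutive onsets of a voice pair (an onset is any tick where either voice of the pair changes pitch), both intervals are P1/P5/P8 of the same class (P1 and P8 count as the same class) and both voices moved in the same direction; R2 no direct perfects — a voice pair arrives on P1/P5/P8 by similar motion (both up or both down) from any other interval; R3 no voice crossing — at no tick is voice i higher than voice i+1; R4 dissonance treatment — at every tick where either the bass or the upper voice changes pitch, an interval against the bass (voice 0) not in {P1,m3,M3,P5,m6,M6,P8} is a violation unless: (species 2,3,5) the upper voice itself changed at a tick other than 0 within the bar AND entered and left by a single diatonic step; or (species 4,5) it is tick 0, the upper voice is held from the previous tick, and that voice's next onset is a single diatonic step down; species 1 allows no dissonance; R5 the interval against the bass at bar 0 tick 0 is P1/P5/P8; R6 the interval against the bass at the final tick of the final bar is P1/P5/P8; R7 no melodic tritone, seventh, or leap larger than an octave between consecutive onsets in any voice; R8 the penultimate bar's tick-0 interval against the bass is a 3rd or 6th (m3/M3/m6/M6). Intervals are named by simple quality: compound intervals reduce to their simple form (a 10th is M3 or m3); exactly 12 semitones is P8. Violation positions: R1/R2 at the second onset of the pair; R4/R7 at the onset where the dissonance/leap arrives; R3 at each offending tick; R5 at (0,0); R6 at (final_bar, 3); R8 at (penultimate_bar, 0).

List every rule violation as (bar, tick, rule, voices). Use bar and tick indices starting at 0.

(1, 0, R7, (1,))
(7, 0, R2, (0, 1))
(8, 0, R1, (0, 1))

bar 0: v0=D3 v1=D4 downbeat P8
bar 1: v0=C3 v1=E3 downbeat M3
bar 2: v0=B2 v1=D3 downbeat m3
bar 3: v0=A2 v1=F3 downbeat m6
bar 4: v0=F2 v1=A2 downbeat M3
bar 5: v0=G2 v1=E3 downbeat M6
bar 6: v0=F2 v1=D3 downbeat M6
bar 7: v0=A2 v1=E3 downbeat P5
bar 8: v0=C3 v1=G3 downbeat P5
bar 9: v0=E3 v1=C4 downbeat m6
bar 10: v0=D3 v1=D4 downbeat P8
  -> R7 @ bar 1 tick 0 v(1,): D4->E3 leap 10st
  -> R2 @ bar 7 tick 0 v(0, 1): F2/D3 M6 -> A2/E3 P5 similar
  -> R1 @ bar 8 tick 0 v(0, 1): A2/E3 P5 -> C3/G3 P5 similar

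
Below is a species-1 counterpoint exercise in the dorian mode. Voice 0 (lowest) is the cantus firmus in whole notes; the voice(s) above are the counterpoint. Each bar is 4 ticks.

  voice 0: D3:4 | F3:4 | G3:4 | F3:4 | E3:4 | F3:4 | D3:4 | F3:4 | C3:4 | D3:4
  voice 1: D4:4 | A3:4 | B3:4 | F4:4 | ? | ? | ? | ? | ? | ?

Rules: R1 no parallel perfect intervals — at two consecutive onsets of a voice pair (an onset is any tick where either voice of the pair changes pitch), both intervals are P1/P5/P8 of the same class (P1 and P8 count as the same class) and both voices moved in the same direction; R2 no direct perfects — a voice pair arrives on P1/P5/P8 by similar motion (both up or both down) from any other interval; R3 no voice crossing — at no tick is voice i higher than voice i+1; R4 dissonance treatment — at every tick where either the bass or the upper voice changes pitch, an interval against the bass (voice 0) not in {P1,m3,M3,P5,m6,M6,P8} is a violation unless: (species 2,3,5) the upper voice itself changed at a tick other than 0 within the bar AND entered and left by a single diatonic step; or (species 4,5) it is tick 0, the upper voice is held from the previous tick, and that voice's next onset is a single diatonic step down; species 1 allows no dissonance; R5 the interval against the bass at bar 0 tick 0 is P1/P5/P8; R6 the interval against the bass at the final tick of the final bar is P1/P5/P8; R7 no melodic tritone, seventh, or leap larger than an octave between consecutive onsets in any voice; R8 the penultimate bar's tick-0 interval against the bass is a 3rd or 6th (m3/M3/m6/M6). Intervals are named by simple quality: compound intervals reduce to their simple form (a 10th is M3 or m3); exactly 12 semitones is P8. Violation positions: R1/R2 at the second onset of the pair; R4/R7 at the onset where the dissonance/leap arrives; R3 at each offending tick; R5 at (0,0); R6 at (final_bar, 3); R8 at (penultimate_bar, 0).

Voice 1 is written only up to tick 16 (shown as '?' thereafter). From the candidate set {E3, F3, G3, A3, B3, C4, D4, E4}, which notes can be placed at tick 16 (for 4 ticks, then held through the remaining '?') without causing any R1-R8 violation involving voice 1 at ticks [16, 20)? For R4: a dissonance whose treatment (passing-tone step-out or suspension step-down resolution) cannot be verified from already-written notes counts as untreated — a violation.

{C4}

E3: violates R1,R7
F3: violates R4
G3: violates R7
A3: violates R4
B3: violates R2,R7
C4: legal
D4: violates R4
E4: violates R1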